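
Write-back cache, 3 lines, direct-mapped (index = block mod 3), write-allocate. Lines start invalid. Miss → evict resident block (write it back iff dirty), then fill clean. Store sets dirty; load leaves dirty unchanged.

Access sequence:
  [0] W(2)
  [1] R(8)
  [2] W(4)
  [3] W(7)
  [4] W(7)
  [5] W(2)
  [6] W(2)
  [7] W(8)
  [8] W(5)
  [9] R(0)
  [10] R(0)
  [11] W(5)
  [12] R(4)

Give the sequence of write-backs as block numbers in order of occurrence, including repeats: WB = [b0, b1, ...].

  0 | W B2 → L2 miss [D]
  1 | R B8 → L2 miss wb→B2 [-]
  2 | W B4 → L1 miss [D]
  3 | W B7 → L1 miss wb→B4 [D]
  4 | W B7 → L1 hit [D]
  5 | W B2 → L2 miss [D]
  6 | W B2 → L2 hit [D]
  7 | W B8 → L2 miss wb→B2 [D]
  8 | W B5 → L2 miss wb→B8 [D]
  9 | R B0 → L0 miss [-]
  10 | R B0 → L0 hit [-]
  11 | W B5 → L2 hit [D]
  12 | R B4 → L1 miss wb→B7 [-]

WB = [2, 4, 2, 8, 7]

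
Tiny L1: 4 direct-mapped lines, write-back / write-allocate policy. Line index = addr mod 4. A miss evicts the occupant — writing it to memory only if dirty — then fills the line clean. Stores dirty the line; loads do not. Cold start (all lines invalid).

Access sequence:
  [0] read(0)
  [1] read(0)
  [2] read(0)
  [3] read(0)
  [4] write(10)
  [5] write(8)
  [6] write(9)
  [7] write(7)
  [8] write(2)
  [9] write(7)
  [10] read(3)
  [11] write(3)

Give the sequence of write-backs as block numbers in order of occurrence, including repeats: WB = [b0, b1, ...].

0: R B0 → L0 miss [-]
1: R B0 → L0 hit [-]
2: R B0 → L0 hit [-]
3: R B0 → L0 hit [-]
4: W B10 → L2 miss [D]
5: W B8 → L0 miss [D]
6: W B9 → L1 miss [D]
7: W B7 → L3 miss [D]
8: W B2 → L2 miss wb→B10 [D]
9: W B7 → L3 hit [D]
10: R B3 → L3 miss wb→B7 [-]
11: W B3 → L3 hit [D]

WB = [10, 7]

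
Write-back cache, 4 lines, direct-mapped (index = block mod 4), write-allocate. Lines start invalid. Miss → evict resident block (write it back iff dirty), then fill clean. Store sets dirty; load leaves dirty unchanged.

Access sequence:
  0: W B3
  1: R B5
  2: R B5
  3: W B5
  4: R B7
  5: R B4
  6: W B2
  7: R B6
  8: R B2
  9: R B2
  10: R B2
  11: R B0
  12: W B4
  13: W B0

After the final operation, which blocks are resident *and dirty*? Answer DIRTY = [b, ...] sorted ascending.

DIRTY = [0, 5]

0: W B3 -> L3 miss  d=D]
1: R B5 -> L1 miss  d=-]
2: R B5 -> L1 hit  d=-]
3: W B5 -> L1 hit  d=D]
4: R B7 -> L3 miss wb->B3  d=-]
5: R B4 -> L0 miss  d=-]
6: W B2 -> L2 miss  d=D]
7: R B6 -> L2 miss wb->B2  d=-]
8: R B2 -> L2 miss  d=-]
9: R B2 -> L2 hit  d=-]
10: R B2 -> L2 hit  d=-]
11: R B0 -> L0 miss  d=-]
12: W B4 -> L0 miss  d=D]
13: W B0 -> L0 miss wb->B4  d=D]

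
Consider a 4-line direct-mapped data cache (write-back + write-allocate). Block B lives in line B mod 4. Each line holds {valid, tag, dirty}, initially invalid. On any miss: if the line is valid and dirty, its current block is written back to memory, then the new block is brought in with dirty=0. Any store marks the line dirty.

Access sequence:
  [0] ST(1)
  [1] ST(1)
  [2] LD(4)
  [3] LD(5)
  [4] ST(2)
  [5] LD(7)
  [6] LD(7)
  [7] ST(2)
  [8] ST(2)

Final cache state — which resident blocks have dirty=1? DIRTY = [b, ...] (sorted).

DIRTY = [2]

0: W B1 -> L1 miss  d=D]
1: W B1 -> L1 hit  d=D]
2: R B4 -> L0 miss  d=-]
3: R B5 -> L1 miss wb->B1  d=-]
4: W B2 -> L2 miss  d=D]
5: R B7 -> L3 miss  d=-]
6: R B7 -> L3 hit  d=-]
7: W B2 -> L2 hit  d=D]
8: W B2 -> L2 hit  d=D]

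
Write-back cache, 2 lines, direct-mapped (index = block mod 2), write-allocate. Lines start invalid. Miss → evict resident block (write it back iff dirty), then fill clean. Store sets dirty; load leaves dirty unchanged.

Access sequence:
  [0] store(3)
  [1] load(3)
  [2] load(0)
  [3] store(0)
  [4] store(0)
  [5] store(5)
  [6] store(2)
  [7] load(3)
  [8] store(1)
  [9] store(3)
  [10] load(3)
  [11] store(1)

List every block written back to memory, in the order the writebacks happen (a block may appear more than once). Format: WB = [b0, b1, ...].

WB = [3, 0, 5, 1, 3]

  0 | W B3 → L1 miss [D]
  1 | R B3 → L1 hit [D]
  2 | R B0 → L0 miss [-]
  3 | W B0 → L0 hit [D]
  4 | W B0 → L0 hit [D]
  5 | W B5 → L1 miss wb→B3 [D]
  6 | W B2 → L0 miss wb→B0 [D]
  7 | R B3 → L1 miss wb→B5 [-]
  8 | W B1 → L1 miss [D]
  9 | W B3 → L1 miss wb→B1 [D]
  10 | R B3 → L1 hit [D]
  11 | W B1 → L1 miss wb→B3 [D]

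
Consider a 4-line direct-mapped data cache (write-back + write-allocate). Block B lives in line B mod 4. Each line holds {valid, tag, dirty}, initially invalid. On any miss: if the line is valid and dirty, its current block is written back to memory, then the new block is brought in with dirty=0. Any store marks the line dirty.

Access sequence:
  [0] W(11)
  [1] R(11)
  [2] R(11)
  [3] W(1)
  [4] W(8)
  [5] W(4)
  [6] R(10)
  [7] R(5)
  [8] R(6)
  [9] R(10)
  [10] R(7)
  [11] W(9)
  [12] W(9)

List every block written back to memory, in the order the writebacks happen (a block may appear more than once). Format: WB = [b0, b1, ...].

WB = [8, 1, 11]

0: W B11 → L3 miss [D]
1: R B11 → L3 hit [D]
2: R B11 → L3 hit [D]
3: W B1 → L1 miss [D]
4: W B8 → L0 miss [D]
5: W B4 → L0 miss wb→B8 [D]
6: R B10 → L2 miss [-]
7: R B5 → L1 miss wb→B1 [-]
8: R B6 → L2 miss [-]
9: R B10 → L2 miss [-]
10: R B7 → L3 miss wb→B11 [-]
11: W B9 → L1 miss [D]
12: W B9 → L1 hit [D]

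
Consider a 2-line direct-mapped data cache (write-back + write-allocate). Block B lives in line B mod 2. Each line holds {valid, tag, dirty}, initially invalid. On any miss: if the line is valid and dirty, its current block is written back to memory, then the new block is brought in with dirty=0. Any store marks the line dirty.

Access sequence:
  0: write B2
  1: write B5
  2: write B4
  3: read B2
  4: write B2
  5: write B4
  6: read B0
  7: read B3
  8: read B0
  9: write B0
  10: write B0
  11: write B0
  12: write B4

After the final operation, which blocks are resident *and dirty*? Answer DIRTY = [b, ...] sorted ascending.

DIRTY = [4]

  0 | W B2 → L0 miss [D]
  1 | W B5 → L1 miss [D]
  2 | W B4 → L0 miss wb→B2 [D]
  3 | R B2 → L0 miss wb→B4 [-]
  4 | W B2 → L0 hit [D]
  5 | W B4 → L0 miss wb→B2 [D]
  6 | R B0 → L0 miss wb→B4 [-]
  7 | R B3 → L1 miss wb→B5 [-]
  8 | R B0 → L0 hit [-]
  9 | W B0 → L0 hit [D]
  10 | W B0 → L0 hit [D]
  11 | W B0 → L0 hit [D]
  12 | W B4 → L0 miss wb→B0 [D]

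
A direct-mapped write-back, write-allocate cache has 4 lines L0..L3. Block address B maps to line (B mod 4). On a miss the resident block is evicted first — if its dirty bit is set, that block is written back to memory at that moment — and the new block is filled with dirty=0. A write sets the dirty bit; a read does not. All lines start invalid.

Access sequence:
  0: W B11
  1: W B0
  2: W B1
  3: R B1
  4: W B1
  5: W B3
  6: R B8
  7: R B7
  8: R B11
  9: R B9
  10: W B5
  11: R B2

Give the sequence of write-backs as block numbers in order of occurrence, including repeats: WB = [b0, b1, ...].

WB = [11, 0, 3, 1]

0: W B11 → L3 miss [D]
1: W B0 → L0 miss [D]
2: W B1 → L1 miss [D]
3: R B1 → L1 hit [D]
4: W B1 → L1 hit [D]
5: W B3 → L3 miss wb→B11 [D]
6: R B8 → L0 miss wb→B0 [-]
7: R B7 → L3 miss wb→B3 [-]
8: R B11 → L3 miss [-]
9: R B9 → L1 miss wb→B1 [-]
10: W B5 → L1 miss [D]
11: R B2 → L2 miss [-]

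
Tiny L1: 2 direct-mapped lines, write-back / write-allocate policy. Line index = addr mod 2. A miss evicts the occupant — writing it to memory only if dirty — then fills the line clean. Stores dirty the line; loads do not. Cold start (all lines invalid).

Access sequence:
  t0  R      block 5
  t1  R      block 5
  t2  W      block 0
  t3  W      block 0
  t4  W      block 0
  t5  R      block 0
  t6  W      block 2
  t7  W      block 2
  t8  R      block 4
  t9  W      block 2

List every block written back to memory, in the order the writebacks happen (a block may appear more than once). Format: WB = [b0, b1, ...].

0: R B5 → L1 miss [-]
1: R B5 → L1 hit [-]
2: W B0 → L0 miss [D]
3: W B0 → L0 hit [D]
4: W B0 → L0 hit [D]
5: R B0 → L0 hit [D]
6: W B2 → L0 miss wb→B0 [D]
7: W B2 → L0 hit [D]
8: R B4 → L0 miss wb→B2 [-]
9: W B2 → L0 miss [D]

WB = [0, 2]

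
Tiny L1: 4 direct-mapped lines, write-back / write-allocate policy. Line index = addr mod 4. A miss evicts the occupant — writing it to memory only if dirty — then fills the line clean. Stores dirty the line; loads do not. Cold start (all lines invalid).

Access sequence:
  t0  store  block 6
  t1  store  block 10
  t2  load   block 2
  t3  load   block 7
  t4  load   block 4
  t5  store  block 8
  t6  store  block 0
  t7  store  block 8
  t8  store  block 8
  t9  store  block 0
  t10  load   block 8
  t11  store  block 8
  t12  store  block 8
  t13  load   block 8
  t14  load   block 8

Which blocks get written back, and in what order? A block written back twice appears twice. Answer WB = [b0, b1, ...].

WB = [6, 10, 8, 0, 8, 0]

0: W B6 -> L2 miss  d=D]
1: W B10 -> L2 miss wb->B6  d=D]
2: R B2 -> L2 miss wb->B10  d=-]
3: R B7 -> L3 miss  d=-]
4: R B4 -> L0 miss  d=-]
5: W B8 -> L0 miss  d=D]
6: W B0 -> L0 miss wb->B8  d=D]
7: W B8 -> L0 miss wb->B0  d=D]
8: W B8 -> L0 hit  d=D]
9: W B0 -> L0 miss wb->B8  d=D]
10: R B8 -> L0 miss wb->B0  d=-]
11: W B8 -> L0 hit  d=D]
12: W B8 -> L0 hit  d=D]
13: R B8 -> L0 hit  d=D]
14: R B8 -> L0 hit  d=D]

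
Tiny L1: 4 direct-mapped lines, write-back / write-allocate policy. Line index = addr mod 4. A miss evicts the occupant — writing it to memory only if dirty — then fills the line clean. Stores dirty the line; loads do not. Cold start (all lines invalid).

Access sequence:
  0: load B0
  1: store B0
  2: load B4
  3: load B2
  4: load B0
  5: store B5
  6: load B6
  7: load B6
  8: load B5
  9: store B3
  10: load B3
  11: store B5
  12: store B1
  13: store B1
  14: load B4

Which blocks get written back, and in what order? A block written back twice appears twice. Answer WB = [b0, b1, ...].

0: R B0 → L0 miss [-]
1: W B0 → L0 hit [D]
2: R B4 → L0 miss wb→B0 [-]
3: R B2 → L2 miss [-]
4: R B0 → L0 miss [-]
5: W B5 → L1 miss [D]
6: R B6 → L2 miss [-]
7: R B6 → L2 hit [-]
8: R B5 → L1 hit [D]
9: W B3 → L3 miss [D]
10: R B3 → L3 hit [D]
11: W B5 → L1 hit [D]
12: W B1 → L1 miss wb→B5 [D]
13: W B1 → L1 hit [D]
14: R B4 → L0 miss [-]

WB = [0, 5]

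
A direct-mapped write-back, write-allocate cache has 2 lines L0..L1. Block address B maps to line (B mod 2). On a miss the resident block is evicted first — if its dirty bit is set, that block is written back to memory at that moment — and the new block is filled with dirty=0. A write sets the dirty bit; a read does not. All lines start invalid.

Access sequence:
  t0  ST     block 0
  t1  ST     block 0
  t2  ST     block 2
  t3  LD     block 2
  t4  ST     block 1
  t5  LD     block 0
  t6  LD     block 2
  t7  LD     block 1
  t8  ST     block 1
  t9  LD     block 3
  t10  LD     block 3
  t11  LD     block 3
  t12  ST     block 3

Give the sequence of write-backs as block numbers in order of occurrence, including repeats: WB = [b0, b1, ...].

0: W B0 → L0 miss [D]
1: W B0 → L0 hit [D]
2: W B2 → L0 miss wb→B0 [D]
3: R B2 → L0 hit [D]
4: W B1 → L1 miss [D]
5: R B0 → L0 miss wb→B2 [-]
6: R B2 → L0 miss [-]
7: R B1 → L1 hit [D]
8: W B1 → L1 hit [D]
9: R B3 → L1 miss wb→B1 [-]
10: R B3 → L1 hit [-]
11: R B3 → L1 hit [-]
12: W B3 → L1 hit [D]

WB = [0, 2, 1]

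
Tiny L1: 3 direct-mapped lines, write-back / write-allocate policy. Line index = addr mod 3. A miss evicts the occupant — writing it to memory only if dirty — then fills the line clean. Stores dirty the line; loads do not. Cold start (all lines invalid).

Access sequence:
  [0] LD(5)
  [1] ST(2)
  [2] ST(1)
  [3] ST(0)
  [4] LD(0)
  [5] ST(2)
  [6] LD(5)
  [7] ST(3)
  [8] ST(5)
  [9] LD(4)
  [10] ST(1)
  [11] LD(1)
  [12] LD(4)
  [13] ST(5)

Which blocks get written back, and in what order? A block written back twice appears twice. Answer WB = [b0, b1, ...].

0: R B5 -> L2 miss  d=-]
1: W B2 -> L2 miss  d=D]
2: W B1 -> L1 miss  d=D]
3: W B0 -> L0 miss  d=D]
4: R B0 -> L0 hit  d=D]
5: W B2 -> L2 hit  d=D]
6: R B5 -> L2 miss wb->B2  d=-]
7: W B3 -> L0 miss wb->B0  d=D]
8: W B5 -> L2 hit  d=D]
9: R B4 -> L1 miss wb->B1  d=-]
10: W B1 -> L1 miss  d=D]
11: R B1 -> L1 hit  d=D]
12: R B4 -> L1 miss wb->B1  d=-]
13: W B5 -> L2 hit  d=D]

WB = [2, 0, 1, 1]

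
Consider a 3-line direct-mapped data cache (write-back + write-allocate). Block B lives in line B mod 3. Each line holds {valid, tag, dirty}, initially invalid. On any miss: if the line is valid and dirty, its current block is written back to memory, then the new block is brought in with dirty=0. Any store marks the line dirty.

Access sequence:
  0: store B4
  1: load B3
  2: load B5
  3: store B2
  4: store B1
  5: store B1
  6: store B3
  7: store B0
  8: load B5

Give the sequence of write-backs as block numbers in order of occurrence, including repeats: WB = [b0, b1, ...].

0: W B4 -> L1 miss  d=D]
1: R B3 -> L0 miss  d=-]
2: R B5 -> L2 miss  d=-]
3: W B2 -> L2 miss  d=D]
4: W B1 -> L1 miss wb->B4  d=D]
5: W B1 -> L1 hit  d=D]
6: W B3 -> L0 hit  d=D]
7: W B0 -> L0 miss wb->B3  d=D]
8: R B5 -> L2 miss wb->B2  d=-]

WB = [4, 3, 2]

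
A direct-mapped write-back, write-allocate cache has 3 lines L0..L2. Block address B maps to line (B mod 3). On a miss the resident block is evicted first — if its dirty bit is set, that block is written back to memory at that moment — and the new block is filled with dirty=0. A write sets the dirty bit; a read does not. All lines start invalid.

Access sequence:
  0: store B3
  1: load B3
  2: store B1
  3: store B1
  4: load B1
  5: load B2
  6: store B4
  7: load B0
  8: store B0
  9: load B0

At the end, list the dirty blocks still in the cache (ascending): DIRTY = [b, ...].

DIRTY = [0, 4]

  0 | W B3 → L0 miss [D]
  1 | R B3 → L0 hit [D]
  2 | W B1 → L1 miss [D]
  3 | W B1 → L1 hit [D]
  4 | R B1 → L1 hit [D]
  5 | R B2 → L2 miss [-]
  6 | W B4 → L1 miss wb→B1 [D]
  7 | R B0 → L0 miss wb→B3 [-]
  8 | W B0 → L0 hit [D]
  9 | R B0 → L0 hit [D]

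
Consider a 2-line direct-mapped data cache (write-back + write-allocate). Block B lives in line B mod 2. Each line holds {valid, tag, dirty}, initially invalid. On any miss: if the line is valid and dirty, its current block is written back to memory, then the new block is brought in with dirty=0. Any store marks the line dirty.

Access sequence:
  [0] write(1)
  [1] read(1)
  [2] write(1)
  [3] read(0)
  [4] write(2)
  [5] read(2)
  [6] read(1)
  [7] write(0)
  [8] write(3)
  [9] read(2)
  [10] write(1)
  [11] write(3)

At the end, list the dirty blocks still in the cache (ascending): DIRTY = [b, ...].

DIRTY = [3]

0: W B1 → L1 miss [D]
1: R B1 → L1 hit [D]
2: W B1 → L1 hit [D]
3: R B0 → L0 miss [-]
4: W B2 → L0 miss [D]
5: R B2 → L0 hit [D]
6: R B1 → L1 hit [D]
7: W B0 → L0 miss wb→B2 [D]
8: W B3 → L1 miss wb→B1 [D]
9: R B2 → L0 miss wb→B0 [-]
10: W B1 → L1 miss wb→B3 [D]
11: W B3 → L1 miss wb→B1 [D]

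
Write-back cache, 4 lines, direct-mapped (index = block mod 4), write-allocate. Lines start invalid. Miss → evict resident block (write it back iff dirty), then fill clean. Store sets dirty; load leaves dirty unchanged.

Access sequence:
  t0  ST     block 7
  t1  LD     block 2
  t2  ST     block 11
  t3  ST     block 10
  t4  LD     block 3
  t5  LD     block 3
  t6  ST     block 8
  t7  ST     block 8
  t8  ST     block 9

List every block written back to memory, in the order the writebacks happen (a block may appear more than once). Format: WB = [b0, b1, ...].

WB = [7, 11]

0: W B7 → L3 miss [D]
1: R B2 → L2 miss [-]
2: W B11 → L3 miss wb→B7 [D]
3: W B10 → L2 miss [D]
4: R B3 → L3 miss wb→B11 [-]
5: R B3 → L3 hit [-]
6: W B8 → L0 miss [D]
7: W B8 → L0 hit [D]
8: W B9 → L1 miss [D]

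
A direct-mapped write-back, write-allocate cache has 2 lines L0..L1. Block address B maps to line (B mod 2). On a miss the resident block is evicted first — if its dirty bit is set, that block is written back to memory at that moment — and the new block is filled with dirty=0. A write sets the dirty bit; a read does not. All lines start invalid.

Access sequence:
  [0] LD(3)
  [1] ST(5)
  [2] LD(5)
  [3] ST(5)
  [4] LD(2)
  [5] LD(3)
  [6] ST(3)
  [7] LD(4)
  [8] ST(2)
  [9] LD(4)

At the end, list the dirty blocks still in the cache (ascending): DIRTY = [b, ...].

DIRTY = [3]

0: R B3 -> L1 miss  d=-]
1: W B5 -> L1 miss  d=D]
2: R B5 -> L1 hit  d=D]
3: W B5 -> L1 hit  d=D]
4: R B2 -> L0 miss  d=-]
5: R B3 -> L1 miss wb->B5  d=-]
6: W B3 -> L1 hit  d=D]
7: R B4 -> L0 miss  d=-]
8: W B2 -> L0 miss  d=D]
9: R B4 -> L0 miss wb->B2  d=-]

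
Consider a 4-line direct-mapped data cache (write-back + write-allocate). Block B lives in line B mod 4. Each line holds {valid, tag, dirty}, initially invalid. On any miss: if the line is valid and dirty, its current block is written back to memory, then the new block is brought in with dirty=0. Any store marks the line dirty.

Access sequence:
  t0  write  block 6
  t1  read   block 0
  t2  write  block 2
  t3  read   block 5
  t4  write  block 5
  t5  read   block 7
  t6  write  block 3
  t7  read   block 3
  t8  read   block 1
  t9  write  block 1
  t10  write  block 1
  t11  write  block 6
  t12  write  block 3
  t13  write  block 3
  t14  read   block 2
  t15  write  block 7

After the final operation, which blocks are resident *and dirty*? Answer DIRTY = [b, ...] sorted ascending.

0: W B6 -> L2 miss  d=D]
1: R B0 -> L0 miss  d=-]
2: W B2 -> L2 miss wb->B6  d=D]
3: R B5 -> L1 miss  d=-]
4: W B5 -> L1 hit  d=D]
5: R B7 -> L3 miss  d=-]
6: W B3 -> L3 miss  d=D]
7: R B3 -> L3 hit  d=D]
8: R B1 -> L1 miss wb->B5  d=-]
9: W B1 -> L1 hit  d=D]
10: W B1 -> L1 hit  d=D]
11: W B6 -> L2 miss wb->B2  d=D]
12: W B3 -> L3 hit  d=D]
13: W B3 -> L3 hit  d=D]
14: R B2 -> L2 miss wb->B6  d=-]
15: W B7 -> L3 miss wb->B3  d=D]

DIRTY = [1, 7]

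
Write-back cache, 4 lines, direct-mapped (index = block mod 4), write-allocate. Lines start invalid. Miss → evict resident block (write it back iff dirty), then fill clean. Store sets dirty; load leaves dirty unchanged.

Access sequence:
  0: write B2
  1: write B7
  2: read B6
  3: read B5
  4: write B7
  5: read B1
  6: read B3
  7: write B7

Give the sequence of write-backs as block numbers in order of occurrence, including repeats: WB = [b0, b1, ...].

WB = [2, 7]

0: W B2 → L2 miss [D]
1: W B7 → L3 miss [D]
2: R B6 → L2 miss wb→B2 [-]
3: R B5 → L1 miss [-]
4: W B7 → L3 hit [D]
5: R B1 → L1 miss [-]
6: R B3 → L3 miss wb→B7 [-]
7: W B7 → L3 miss [D]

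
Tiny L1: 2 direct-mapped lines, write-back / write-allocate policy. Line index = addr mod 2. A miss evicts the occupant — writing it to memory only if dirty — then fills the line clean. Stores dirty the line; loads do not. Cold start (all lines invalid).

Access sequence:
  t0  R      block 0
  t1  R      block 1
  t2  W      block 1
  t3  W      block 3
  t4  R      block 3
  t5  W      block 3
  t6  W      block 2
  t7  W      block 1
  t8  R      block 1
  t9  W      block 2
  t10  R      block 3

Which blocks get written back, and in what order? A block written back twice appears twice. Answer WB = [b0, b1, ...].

WB = [1, 3, 1]

  0 | R B0 → L0 miss [-]
  1 | R B1 → L1 miss [-]
  2 | W B1 → L1 hit [D]
  3 | W B3 → L1 miss wb→B1 [D]
  4 | R B3 → L1 hit [D]
  5 | W B3 → L1 hit [D]
  6 | W B2 → L0 miss [D]
  7 | W B1 → L1 miss wb→B3 [D]
  8 | R B1 → L1 hit [D]
  9 | W B2 → L0 hit [D]
  10 | R B3 → L1 miss wb→B1 [-]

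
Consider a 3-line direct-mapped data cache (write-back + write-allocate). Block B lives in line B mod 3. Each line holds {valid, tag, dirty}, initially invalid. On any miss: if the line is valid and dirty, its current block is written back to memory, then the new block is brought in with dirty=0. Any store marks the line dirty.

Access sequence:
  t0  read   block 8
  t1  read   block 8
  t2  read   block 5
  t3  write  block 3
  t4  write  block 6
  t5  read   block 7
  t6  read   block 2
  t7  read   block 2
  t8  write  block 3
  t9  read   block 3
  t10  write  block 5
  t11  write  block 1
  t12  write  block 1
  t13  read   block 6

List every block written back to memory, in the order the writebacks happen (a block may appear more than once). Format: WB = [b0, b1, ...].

  0 | R B8 → L2 miss [-]
  1 | R B8 → L2 hit [-]
  2 | R B5 → L2 miss [-]
  3 | W B3 → L0 miss [D]
  4 | W B6 → L0 miss wb→B3 [D]
  5 | R B7 → L1 miss [-]
  6 | R B2 → L2 miss [-]
  7 | R B2 → L2 hit [-]
  8 | W B3 → L0 miss wb→B6 [D]
  9 | R B3 → L0 hit [D]
  10 | W B5 → L2 miss [D]
  11 | W B1 → L1 miss [D]
  12 | W B1 → L1 hit [D]
  13 | R B6 → L0 miss wb→B3 [-]

WB = [3, 6, 3]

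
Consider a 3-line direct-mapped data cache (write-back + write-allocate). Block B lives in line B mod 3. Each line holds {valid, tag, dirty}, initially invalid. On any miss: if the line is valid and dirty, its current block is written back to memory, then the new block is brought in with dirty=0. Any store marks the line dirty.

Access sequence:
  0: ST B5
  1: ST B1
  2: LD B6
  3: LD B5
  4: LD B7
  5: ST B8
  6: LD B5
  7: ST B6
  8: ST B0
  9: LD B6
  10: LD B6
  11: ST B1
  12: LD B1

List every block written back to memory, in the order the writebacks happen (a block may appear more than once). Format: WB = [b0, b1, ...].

0: W B5 → L2 miss [D]
1: W B1 → L1 miss [D]
2: R B6 → L0 miss [-]
3: R B5 → L2 hit [D]
4: R B7 → L1 miss wb→B1 [-]
5: W B8 → L2 miss wb→B5 [D]
6: R B5 → L2 miss wb→B8 [-]
7: W B6 → L0 hit [D]
8: W B0 → L0 miss wb→B6 [D]
9: R B6 → L0 miss wb→B0 [-]
10: R B6 → L0 hit [-]
11: W B1 → L1 miss [D]
12: R B1 → L1 hit [D]

WB = [1, 5, 8, 6, 0]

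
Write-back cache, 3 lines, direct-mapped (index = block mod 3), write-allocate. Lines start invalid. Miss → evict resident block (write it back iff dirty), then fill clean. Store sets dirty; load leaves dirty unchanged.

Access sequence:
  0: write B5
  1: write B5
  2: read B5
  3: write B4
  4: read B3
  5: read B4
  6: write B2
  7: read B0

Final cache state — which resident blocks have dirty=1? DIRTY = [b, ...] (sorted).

0: W B5 -> L2 miss  d=D]
1: W B5 -> L2 hit  d=D]
2: R B5 -> L2 hit  d=D]
3: W B4 -> L1 miss  d=D]
4: R B3 -> L0 miss  d=-]
5: R B4 -> L1 hit  d=D]
6: W B2 -> L2 miss wb->B5  d=D]
7: R B0 -> L0 miss  d=-]

DIRTY = [2, 4]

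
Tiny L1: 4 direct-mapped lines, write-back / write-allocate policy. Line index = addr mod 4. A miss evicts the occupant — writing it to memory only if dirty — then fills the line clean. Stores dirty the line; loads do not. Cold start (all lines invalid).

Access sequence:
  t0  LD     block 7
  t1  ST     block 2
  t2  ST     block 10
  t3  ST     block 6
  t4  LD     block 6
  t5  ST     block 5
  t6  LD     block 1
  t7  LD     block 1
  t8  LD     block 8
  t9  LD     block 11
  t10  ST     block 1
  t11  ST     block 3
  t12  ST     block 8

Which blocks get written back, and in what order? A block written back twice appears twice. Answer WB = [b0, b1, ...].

0: R B7 → L3 miss [-]
1: W B2 → L2 miss [D]
2: W B10 → L2 miss wb→B2 [D]
3: W B6 → L2 miss wb→B10 [D]
4: R B6 → L2 hit [D]
5: W B5 → L1 miss [D]
6: R B1 → L1 miss wb→B5 [-]
7: R B1 → L1 hit [-]
8: R B8 → L0 miss [-]
9: R B11 → L3 miss [-]
10: W B1 → L1 hit [D]
11: W B3 → L3 miss [D]
12: W B8 → L0 hit [D]

WB = [2, 10, 5]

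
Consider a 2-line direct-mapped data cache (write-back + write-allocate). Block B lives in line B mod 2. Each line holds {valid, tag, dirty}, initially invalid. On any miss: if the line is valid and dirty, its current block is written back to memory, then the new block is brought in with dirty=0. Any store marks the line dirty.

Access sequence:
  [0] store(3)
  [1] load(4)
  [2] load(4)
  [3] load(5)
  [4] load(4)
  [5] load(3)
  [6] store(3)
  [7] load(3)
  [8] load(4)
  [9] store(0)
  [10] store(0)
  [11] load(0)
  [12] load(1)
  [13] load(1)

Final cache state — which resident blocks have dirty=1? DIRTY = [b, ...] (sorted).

0: W B3 -> L1 miss  d=D]
1: R B4 -> L0 miss  d=-]
2: R B4 -> L0 hit  d=-]
3: R B5 -> L1 miss wb->B3  d=-]
4: R B4 -> L0 hit  d=-]
5: R B3 -> L1 miss  d=-]
6: W B3 -> L1 hit  d=D]
7: R B3 -> L1 hit  d=D]
8: R B4 -> L0 hit  d=-]
9: W B0 -> L0 miss  d=D]
10: W B0 -> L0 hit  d=D]
11: R B0 -> L0 hit  d=D]
12: R B1 -> L1 miss wb->B3  d=-]
13: R B1 -> L1 hit  d=-]

DIRTY = [0]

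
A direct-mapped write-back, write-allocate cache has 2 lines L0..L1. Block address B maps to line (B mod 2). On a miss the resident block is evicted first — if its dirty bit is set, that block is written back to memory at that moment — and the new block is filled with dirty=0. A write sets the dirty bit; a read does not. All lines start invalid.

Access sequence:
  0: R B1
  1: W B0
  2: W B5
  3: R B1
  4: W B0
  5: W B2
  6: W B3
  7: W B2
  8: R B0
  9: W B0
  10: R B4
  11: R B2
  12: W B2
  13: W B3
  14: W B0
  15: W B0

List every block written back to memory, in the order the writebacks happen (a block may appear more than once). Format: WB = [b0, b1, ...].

0: R B1 -> L1 miss  d=-]
1: W B0 -> L0 miss  d=D]
2: W B5 -> L1 miss  d=D]
3: R B1 -> L1 miss wb->B5  d=-]
4: W B0 -> L0 hit  d=D]
5: W B2 -> L0 miss wb->B0  d=D]
6: W B3 -> L1 miss  d=D]
7: W B2 -> L0 hit  d=D]
8: R B0 -> L0 miss wb->B2  d=-]
9: W B0 -> L0 hit  d=D]
10: R B4 -> L0 miss wb->B0  d=-]
11: R B2 -> L0 miss  d=-]
12: W B2 -> L0 hit  d=D]
13: W B3 -> L1 hit  d=D]
14: W B0 -> L0 miss wb->B2  d=D]
15: W B0 -> L0 hit  d=D]

WB = [5, 0, 2, 0, 2]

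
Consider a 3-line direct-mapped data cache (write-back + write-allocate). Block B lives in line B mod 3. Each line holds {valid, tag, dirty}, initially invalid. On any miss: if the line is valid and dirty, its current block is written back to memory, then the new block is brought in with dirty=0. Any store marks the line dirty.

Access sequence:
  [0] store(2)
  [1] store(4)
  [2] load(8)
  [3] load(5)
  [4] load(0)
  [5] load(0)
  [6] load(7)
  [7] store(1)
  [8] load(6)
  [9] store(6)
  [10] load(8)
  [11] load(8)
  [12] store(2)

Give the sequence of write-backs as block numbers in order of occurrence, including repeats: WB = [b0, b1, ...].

WB = [2, 4]

  0 | W B2 → L2 miss [D]
  1 | W B4 → L1 miss [D]
  2 | R B8 → L2 miss wb→B2 [-]
  3 | R B5 → L2 miss [-]
  4 | R B0 → L0 miss [-]
  5 | R B0 → L0 hit [-]
  6 | R B7 → L1 miss wb→B4 [-]
  7 | W B1 → L1 miss [D]
  8 | R B6 → L0 miss [-]
  9 | W B6 → L0 hit [D]
  10 | R B8 → L2 miss [-]
  11 | R B8 → L2 hit [-]
  12 | W B2 → L2 miss [D]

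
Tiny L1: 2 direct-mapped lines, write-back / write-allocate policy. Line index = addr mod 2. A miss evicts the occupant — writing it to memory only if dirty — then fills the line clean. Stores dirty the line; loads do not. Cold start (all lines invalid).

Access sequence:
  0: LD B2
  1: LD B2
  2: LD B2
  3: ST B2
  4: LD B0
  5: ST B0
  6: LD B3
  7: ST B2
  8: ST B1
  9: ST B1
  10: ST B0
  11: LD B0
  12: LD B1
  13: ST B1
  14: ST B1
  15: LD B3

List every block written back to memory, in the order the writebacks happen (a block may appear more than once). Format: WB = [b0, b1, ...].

0: R B2 → L0 miss [-]
1: R B2 → L0 hit [-]
2: R B2 → L0 hit [-]
3: W B2 → L0 hit [D]
4: R B0 → L0 miss wb→B2 [-]
5: W B0 → L0 hit [D]
6: R B3 → L1 miss [-]
7: W B2 → L0 miss wb→B0 [D]
8: W B1 → L1 miss [D]
9: W B1 → L1 hit [D]
10: W B0 → L0 miss wb→B2 [D]
11: R B0 → L0 hit [D]
12: R B1 → L1 hit [D]
13: W B1 → L1 hit [D]
14: W B1 → L1 hit [D]
15: R B3 → L1 miss wb→B1 [-]

WB = [2, 0, 2, 1]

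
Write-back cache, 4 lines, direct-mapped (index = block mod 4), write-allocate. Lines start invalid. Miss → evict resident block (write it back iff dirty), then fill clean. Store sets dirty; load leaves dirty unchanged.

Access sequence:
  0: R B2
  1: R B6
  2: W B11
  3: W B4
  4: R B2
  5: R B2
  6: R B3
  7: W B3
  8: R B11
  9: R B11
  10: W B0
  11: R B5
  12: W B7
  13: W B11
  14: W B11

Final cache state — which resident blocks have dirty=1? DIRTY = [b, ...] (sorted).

0: R B2 → L2 miss [-]
1: R B6 → L2 miss [-]
2: W B11 → L3 miss [D]
3: W B4 → L0 miss [D]
4: R B2 → L2 miss [-]
5: R B2 → L2 hit [-]
6: R B3 → L3 miss wb→B11 [-]
7: W B3 → L3 hit [D]
8: R B11 → L3 miss wb→B3 [-]
9: R B11 → L3 hit [-]
10: W B0 → L0 miss wb→B4 [D]
11: R B5 → L1 miss [-]
12: W B7 → L3 miss [D]
13: W B11 → L3 miss wb→B7 [D]
14: W B11 → L3 hit [D]

DIRTY = [0, 11]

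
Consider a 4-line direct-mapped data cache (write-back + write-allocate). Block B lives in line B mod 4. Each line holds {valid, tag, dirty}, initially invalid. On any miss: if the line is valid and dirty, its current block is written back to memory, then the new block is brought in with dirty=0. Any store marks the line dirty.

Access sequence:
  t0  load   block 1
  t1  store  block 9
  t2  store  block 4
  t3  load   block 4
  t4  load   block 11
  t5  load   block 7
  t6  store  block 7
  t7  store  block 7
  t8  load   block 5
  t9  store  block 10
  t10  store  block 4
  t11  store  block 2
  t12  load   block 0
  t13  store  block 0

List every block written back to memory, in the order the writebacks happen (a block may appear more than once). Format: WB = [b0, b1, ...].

  0 | R B1 → L1 miss [-]
  1 | W B9 → L1 miss [D]
  2 | W B4 → L0 miss [D]
  3 | R B4 → L0 hit [D]
  4 | R B11 → L3 miss [-]
  5 | R B7 → L3 miss [-]
  6 | W B7 → L3 hit [D]
  7 | W B7 → L3 hit [D]
  8 | R B5 → L1 miss wb→B9 [-]
  9 | W B10 → L2 miss [D]
  10 | W B4 → L0 hit [D]
  11 | W B2 → L2 miss wb→B10 [D]
  12 | R B0 → L0 miss wb→B4 [-]
  13 | W B0 → L0 hit [D]

WB = [9, 10, 4]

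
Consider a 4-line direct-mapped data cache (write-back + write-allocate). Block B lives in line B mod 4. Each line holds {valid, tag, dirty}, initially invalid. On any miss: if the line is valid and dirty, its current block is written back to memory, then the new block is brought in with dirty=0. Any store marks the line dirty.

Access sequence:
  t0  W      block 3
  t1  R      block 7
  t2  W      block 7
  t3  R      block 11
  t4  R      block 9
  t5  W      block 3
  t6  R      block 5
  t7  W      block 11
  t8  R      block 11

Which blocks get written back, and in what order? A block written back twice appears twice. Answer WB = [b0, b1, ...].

0: W B3 → L3 miss [D]
1: R B7 → L3 miss wb→B3 [-]
2: W B7 → L3 hit [D]
3: R B11 → L3 miss wb→B7 [-]
4: R B9 → L1 miss [-]
5: W B3 → L3 miss [D]
6: R B5 → L1 miss [-]
7: W B11 → L3 miss wb→B3 [D]
8: R B11 → L3 hit [D]

WB = [3, 7, 3]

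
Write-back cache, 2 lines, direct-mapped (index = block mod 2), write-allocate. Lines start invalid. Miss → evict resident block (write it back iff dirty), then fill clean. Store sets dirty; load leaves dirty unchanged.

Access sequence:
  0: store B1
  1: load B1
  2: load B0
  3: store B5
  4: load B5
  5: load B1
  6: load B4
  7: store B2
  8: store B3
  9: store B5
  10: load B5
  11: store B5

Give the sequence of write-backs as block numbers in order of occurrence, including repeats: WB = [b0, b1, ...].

WB = [1, 5, 3]

0: W B1 -> L1 miss  d=D]
1: R B1 -> L1 hit  d=D]
2: R B0 -> L0 miss  d=-]
3: W B5 -> L1 miss wb->B1  d=D]
4: R B5 -> L1 hit  d=D]
5: R B1 -> L1 miss wb->B5  d=-]
6: R B4 -> L0 miss  d=-]
7: W B2 -> L0 miss  d=D]
8: W B3 -> L1 miss  d=D]
9: W B5 -> L1 miss wb->B3  d=D]
10: R B5 -> L1 hit  d=D]
11: W B5 -> L1 hit  d=D]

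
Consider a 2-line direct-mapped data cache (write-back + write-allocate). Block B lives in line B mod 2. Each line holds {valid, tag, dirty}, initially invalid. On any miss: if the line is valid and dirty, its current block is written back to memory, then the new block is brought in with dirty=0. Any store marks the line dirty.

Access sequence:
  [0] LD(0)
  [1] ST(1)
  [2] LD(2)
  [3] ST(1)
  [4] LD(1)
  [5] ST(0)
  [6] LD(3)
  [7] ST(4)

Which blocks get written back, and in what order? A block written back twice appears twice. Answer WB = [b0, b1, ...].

0: R B0 → L0 miss [-]
1: W B1 → L1 miss [D]
2: R B2 → L0 miss [-]
3: W B1 → L1 hit [D]
4: R B1 → L1 hit [D]
5: W B0 → L0 miss [D]
6: R B3 → L1 miss wb→B1 [-]
7: W B4 → L0 miss wb→B0 [D]

WB = [1, 0]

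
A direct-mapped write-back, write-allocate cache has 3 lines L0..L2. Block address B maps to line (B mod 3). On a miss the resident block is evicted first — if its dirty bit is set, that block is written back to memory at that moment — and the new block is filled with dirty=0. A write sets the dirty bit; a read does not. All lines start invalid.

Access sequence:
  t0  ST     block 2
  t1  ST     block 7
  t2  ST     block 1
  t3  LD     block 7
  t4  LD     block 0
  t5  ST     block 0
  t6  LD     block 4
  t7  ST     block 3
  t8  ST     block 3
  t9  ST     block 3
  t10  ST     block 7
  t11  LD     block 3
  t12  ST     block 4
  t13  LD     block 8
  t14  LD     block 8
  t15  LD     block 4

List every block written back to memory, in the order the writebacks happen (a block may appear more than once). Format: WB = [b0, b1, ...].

0: W B2 → L2 miss [D]
1: W B7 → L1 miss [D]
2: W B1 → L1 miss wb→B7 [D]
3: R B7 → L1 miss wb→B1 [-]
4: R B0 → L0 miss [-]
5: W B0 → L0 hit [D]
6: R B4 → L1 miss [-]
7: W B3 → L0 miss wb→B0 [D]
8: W B3 → L0 hit [D]
9: W B3 → L0 hit [D]
10: W B7 → L1 miss [D]
11: R B3 → L0 hit [D]
12: W B4 → L1 miss wb→B7 [D]
13: R B8 → L2 miss wb→B2 [-]
14: R B8 → L2 hit [-]
15: R B4 → L1 hit [D]

WB = [7, 1, 0, 7, 2]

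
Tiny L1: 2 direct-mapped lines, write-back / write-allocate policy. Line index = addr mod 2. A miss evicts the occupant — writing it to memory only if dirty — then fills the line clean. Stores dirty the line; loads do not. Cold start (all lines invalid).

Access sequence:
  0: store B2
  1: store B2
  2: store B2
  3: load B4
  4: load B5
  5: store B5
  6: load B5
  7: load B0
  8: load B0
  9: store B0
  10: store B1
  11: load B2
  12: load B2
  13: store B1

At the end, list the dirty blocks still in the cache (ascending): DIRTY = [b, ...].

DIRTY = [1]

0: W B2 → L0 miss [D]
1: W B2 → L0 hit [D]
2: W B2 → L0 hit [D]
3: R B4 → L0 miss wb→B2 [-]
4: R B5 → L1 miss [-]
5: W B5 → L1 hit [D]
6: R B5 → L1 hit [D]
7: R B0 → L0 miss [-]
8: R B0 → L0 hit [-]
9: W B0 → L0 hit [D]
10: W B1 → L1 miss wb→B5 [D]
11: R B2 → L0 miss wb→B0 [-]
12: R B2 → L0 hit [-]
13: W B1 → L1 hit [D]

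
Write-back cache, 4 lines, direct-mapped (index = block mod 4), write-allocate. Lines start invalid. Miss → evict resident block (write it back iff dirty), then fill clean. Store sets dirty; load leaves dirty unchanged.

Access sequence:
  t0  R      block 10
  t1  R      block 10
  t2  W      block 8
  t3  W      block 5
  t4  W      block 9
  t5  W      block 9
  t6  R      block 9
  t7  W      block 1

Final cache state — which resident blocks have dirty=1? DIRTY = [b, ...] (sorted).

0: R B10 -> L2 miss  d=-]
1: R B10 -> L2 hit  d=-]
2: W B8 -> L0 miss  d=D]
3: W B5 -> L1 miss  d=D]
4: W B9 -> L1 miss wb->B5  d=D]
5: W B9 -> L1 hit  d=D]
6: R B9 -> L1 hit  d=D]
7: W B1 -> L1 miss wb->B9  d=D]

DIRTY = [1, 8]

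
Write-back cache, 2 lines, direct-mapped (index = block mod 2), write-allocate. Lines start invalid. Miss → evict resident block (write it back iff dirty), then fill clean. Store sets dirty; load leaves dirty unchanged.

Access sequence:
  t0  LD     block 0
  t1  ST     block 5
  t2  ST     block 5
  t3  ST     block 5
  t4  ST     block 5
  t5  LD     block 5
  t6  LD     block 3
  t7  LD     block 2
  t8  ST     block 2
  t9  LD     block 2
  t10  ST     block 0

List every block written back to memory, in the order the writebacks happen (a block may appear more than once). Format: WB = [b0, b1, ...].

0: R B0 → L0 miss [-]
1: W B5 → L1 miss [D]
2: W B5 → L1 hit [D]
3: W B5 → L1 hit [D]
4: W B5 → L1 hit [D]
5: R B5 → L1 hit [D]
6: R B3 → L1 miss wb→B5 [-]
7: R B2 → L0 miss [-]
8: W B2 → L0 hit [D]
9: R B2 → L0 hit [D]
10: W B0 → L0 miss wb→B2 [D]

WB = [5, 2]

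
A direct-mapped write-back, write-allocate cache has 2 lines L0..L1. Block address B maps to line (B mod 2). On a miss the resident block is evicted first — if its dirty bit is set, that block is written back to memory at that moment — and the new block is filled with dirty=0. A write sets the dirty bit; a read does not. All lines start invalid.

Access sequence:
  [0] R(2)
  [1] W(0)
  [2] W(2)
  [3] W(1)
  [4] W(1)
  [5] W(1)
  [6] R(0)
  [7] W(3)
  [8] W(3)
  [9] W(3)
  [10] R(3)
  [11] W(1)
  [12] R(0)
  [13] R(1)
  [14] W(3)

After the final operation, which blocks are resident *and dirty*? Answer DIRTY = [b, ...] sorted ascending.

DIRTY = [3]

0: R B2 -> L0 miss  d=-]
1: W B0 -> L0 miss  d=D]
2: W B2 -> L0 miss wb->B0  d=D]
3: W B1 -> L1 miss  d=D]
4: W B1 -> L1 hit  d=D]
5: W B1 -> L1 hit  d=D]
6: R B0 -> L0 miss wb->B2  d=-]
7: W B3 -> L1 miss wb->B1  d=D]
8: W B3 -> L1 hit  d=D]
9: W B3 -> L1 hit  d=D]
10: R B3 -> L1 hit  d=D]
11: W B1 -> L1 miss wb->B3  d=D]
12: R B0 -> L0 hit  d=-]
13: R B1 -> L1 hit  d=D]
14: W B3 -> L1 miss wb->B1  d=D]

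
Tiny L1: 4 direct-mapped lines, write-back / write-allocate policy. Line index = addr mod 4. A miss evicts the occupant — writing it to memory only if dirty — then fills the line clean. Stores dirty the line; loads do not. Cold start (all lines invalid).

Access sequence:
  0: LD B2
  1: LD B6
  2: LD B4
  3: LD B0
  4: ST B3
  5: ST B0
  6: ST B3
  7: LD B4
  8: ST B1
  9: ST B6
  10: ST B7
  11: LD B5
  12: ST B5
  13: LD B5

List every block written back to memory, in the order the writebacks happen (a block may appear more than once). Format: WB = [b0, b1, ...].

  0 | R B2 → L2 miss [-]
  1 | R B6 → L2 miss [-]
  2 | R B4 → L0 miss [-]
  3 | R B0 → L0 miss [-]
  4 | W B3 → L3 miss [D]
  5 | W B0 → L0 hit [D]
  6 | W B3 → L3 hit [D]
  7 | R B4 → L0 miss wb→B0 [-]
  8 | W B1 → L1 miss [D]
  9 | W B6 → L2 hit [D]
  10 | W B7 → L3 miss wb→B3 [D]
  11 | R B5 → L1 miss wb→B1 [-]
  12 | W B5 → L1 hit [D]
  13 | R B5 → L1 hit [D]

WB = [0, 3, 1]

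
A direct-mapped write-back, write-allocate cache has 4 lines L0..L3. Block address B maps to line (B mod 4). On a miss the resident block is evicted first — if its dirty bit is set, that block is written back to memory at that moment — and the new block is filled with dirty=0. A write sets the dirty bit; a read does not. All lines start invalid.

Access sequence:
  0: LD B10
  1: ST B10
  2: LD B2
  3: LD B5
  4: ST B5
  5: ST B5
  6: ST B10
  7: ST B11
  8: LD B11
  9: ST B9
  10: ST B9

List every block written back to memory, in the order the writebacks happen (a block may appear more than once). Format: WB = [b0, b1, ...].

  0 | R B10 → L2 miss [-]
  1 | W B10 → L2 hit [D]
  2 | R B2 → L2 miss wb→B10 [-]
  3 | R B5 → L1 miss [-]
  4 | W B5 → L1 hit [D]
  5 | W B5 → L1 hit [D]
  6 | W B10 → L2 miss [D]
  7 | W B11 → L3 miss [D]
  8 | R B11 → L3 hit [D]
  9 | W B9 → L1 miss wb→B5 [D]
  10 | W B9 → L1 hit [D]

WB = [10, 5]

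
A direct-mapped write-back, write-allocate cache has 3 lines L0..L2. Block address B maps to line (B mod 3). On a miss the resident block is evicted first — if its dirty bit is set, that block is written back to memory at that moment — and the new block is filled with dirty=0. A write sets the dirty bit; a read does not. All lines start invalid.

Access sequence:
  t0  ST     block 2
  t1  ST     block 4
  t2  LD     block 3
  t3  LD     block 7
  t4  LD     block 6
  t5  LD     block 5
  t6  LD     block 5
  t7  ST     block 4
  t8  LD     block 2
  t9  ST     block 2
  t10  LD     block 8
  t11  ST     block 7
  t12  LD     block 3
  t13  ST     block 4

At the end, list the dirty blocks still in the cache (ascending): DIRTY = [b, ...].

  0 | W B2 → L2 miss [D]
  1 | W B4 → L1 miss [D]
  2 | R B3 → L0 miss [-]
  3 | R B7 → L1 miss wb→B4 [-]
  4 | R B6 → L0 miss [-]
  5 | R B5 → L2 miss wb→B2 [-]
  6 | R B5 → L2 hit [-]
  7 | W B4 → L1 miss [D]
  8 | R B2 → L2 miss [-]
  9 | W B2 → L2 hit [D]
  10 | R B8 → L2 miss wb→B2 [-]
  11 | W B7 → L1 miss wb→B4 [D]
  12 | R B3 → L0 miss [-]
  13 | W B4 → L1 miss wb→B7 [D]

DIRTY = [4]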